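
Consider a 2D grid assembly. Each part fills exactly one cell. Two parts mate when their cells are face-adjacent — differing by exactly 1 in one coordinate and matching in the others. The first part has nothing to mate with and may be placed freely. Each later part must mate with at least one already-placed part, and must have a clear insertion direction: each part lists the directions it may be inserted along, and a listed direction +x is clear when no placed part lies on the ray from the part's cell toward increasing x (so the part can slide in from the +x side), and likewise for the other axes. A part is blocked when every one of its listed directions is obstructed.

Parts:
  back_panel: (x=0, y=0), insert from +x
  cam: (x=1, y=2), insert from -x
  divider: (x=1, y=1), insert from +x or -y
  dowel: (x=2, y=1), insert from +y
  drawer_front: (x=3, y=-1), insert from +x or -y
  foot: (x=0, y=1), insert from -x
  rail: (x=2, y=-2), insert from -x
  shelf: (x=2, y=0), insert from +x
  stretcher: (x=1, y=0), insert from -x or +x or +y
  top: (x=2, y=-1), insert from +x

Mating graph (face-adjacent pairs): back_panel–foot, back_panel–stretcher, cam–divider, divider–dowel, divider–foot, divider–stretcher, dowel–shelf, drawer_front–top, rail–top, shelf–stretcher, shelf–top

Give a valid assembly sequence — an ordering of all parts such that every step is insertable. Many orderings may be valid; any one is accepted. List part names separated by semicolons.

1. back_panel@(0, 0) [+x clear] — {back_panel}
2. foot@(0, 1) [-x clear] — {back_panel, foot}
3. divider@(1, 1) [+x clear] — {back_panel, divider, foot}
4. dowel@(2, 1) [+y clear] — {back_panel, divider, dowel, foot}
5. cam@(1, 2) [-x clear] — {back_panel, cam, divider, dowel, foot}
6. stretcher@(1, 0) [+x clear] — {back_panel, cam, divider, dowel, foot, stretcher}
7. shelf@(2, 0) [+x clear] — {back_panel, cam, divider, dowel, foot, shelf, stretcher}
8. top@(2, -1) [+x clear] — {back_panel, cam, divider, dowel, foot, shelf, stretcher, top}
9. drawer_front@(3, -1) [+x clear] — {back_panel, cam, divider, dowel, drawer_front, foot, shelf, stretcher, top}
10. rail@(2, -2) [-x clear] — {back_panel, cam, divider, dowel, drawer_front, foot, rail, shelf, stretcher, top}

back_panel; foot; divider; dowel; cam; stretcher; shelf; top; drawer_front; rail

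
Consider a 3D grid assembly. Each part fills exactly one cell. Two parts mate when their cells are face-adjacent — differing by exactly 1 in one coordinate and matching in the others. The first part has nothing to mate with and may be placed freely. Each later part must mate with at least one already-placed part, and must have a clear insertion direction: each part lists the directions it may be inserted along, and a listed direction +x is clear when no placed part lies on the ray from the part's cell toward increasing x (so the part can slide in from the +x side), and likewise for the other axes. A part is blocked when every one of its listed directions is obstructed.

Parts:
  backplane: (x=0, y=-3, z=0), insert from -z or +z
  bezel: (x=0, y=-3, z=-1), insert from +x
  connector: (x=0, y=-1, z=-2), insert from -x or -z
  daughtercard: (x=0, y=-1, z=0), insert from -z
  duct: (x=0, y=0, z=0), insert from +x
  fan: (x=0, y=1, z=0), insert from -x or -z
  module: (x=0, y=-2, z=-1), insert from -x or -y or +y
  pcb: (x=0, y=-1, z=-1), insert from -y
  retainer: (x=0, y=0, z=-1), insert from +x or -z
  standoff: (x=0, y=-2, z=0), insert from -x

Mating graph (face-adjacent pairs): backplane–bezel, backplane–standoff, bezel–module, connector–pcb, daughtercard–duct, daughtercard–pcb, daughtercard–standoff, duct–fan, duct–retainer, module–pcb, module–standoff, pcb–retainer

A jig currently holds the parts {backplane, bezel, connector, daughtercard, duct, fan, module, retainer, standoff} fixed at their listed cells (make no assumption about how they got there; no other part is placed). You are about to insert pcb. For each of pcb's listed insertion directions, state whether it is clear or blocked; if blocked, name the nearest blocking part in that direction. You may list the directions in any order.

-y: nearest on ray is module@(0, -2, -1) ⇒ blocked

-y: blocked by module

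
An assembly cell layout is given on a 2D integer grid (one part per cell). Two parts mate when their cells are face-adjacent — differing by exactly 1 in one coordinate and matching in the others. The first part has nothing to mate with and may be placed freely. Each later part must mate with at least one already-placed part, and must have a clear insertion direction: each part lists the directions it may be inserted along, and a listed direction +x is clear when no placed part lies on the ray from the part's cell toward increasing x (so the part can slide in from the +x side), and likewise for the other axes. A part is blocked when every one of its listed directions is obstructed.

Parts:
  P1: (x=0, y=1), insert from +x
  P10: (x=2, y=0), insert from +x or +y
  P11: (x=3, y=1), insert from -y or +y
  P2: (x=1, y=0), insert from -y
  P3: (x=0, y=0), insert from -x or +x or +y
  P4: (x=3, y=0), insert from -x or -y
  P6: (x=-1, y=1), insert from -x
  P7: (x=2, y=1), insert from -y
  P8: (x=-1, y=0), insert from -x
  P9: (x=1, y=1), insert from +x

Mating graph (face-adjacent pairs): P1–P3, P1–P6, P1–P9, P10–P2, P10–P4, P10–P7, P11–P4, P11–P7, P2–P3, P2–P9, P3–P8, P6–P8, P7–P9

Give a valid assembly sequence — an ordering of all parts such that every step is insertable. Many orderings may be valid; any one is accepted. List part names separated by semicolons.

P2; P3; P1; P6; P8; P9; P7; P11; P10; P4

1. P2@(1, 0) [-y clear] — {P2}
2. P3@(0, 0) [-x clear] — {P2, P3}
3. P1@(0, 1) [+x clear] — {P1, P2, P3}
4. P6@(-1, 1) [-x clear] — {P1, P2, P3, P6}
5. P8@(-1, 0) [-x clear] — {P1, P2, P3, P6, P8}
6. P9@(1, 1) [+x clear] — {P1, P2, P3, P6, P8, P9}
7. P7@(2, 1) [-y clear] — {P1, P2, P3, P6, P7, P8, P9}
8. P11@(3, 1) [-y clear] — {P1, P11, P2, P3, P6, P7, P8, P9}
9. P10@(2, 0) [+x clear] — {P1, P10, P11, P2, P3, P6, P7, P8, P9}
10. P4@(3, 0) [-y clear] — {P1, P10, P11, P2, P3, P4, P6, P7, P8, P9}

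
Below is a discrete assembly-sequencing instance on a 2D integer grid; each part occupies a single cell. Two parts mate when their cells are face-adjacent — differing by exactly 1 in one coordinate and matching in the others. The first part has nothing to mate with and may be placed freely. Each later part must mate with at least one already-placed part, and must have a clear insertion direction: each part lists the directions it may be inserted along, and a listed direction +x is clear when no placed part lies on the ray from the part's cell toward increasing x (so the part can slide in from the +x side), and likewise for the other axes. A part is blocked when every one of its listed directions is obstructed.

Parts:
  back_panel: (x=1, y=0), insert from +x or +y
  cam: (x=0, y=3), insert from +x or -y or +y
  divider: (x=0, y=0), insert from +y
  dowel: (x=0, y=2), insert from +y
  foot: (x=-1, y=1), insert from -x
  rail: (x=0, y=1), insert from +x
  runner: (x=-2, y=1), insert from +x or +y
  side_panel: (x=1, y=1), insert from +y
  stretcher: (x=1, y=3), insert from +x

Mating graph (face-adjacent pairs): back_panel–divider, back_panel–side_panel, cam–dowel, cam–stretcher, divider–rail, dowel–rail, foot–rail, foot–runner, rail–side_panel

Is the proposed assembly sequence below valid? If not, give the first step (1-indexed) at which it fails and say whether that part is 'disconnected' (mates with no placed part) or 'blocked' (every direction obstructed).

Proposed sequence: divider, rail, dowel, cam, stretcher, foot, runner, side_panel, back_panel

Invalid at step 8 (blocked)

1. divider@(0, 0) [+y clear] — {divider}
2. rail@(0, 1) [+x clear] — {divider, rail}
3. dowel@(0, 2) [+y clear] — {divider, dowel, rail}
4. cam@(0, 3) [+x clear] — {cam, divider, dowel, rail}
5. stretcher@(1, 3) [+x clear] — {cam, divider, dowel, rail, stretcher}
6. foot@(-1, 1) [-x clear] — {cam, divider, dowel, foot, rail, stretcher}
7. runner@(-2, 1) [+y clear] — {cam, divider, dowel, foot, rail, runner, stretcher}
8. side_panel@(1, 1) — +y all obstructed ⇒ blocked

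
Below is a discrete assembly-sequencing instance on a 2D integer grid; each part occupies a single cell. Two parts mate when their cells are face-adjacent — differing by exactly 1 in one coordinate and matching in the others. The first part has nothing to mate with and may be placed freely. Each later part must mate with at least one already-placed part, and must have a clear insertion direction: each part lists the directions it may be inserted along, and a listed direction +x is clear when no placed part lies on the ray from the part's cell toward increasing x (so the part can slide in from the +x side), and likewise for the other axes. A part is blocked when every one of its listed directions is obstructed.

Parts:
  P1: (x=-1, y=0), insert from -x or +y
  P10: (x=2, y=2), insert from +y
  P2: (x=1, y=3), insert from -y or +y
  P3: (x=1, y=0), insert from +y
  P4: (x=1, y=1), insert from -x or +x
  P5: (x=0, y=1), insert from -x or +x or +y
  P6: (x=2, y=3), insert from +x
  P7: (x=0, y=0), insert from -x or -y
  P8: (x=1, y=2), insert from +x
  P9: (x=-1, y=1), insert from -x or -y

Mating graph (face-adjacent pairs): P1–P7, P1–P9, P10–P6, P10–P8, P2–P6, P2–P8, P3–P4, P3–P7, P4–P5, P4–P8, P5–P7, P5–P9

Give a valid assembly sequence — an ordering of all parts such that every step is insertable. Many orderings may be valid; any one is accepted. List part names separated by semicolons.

P7; P5; P1; P9; P3; P4; P8; P2; P10; P6

1. P7@(0, 0) [-x clear] — {P7}
2. P5@(0, 1) [-x clear] — {P5, P7}
3. P1@(-1, 0) [-x clear] — {P1, P5, P7}
4. P9@(-1, 1) [-x clear] — {P1, P5, P7, P9}
5. P3@(1, 0) [+y clear] — {P1, P3, P5, P7, P9}
6. P4@(1, 1) [+x clear] — {P1, P3, P4, P5, P7, P9}
7. P8@(1, 2) [+x clear] — {P1, P3, P4, P5, P7, P8, P9}
8. P2@(1, 3) [+y clear] — {P1, P2, P3, P4, P5, P7, P8, P9}
9. P10@(2, 2) [+y clear] — {P1, P10, P2, P3, P4, P5, P7, P8, P9}
10. P6@(2, 3) [+x clear] — {P1, P10, P2, P3, P4, P5, P6, P7, P8, P9}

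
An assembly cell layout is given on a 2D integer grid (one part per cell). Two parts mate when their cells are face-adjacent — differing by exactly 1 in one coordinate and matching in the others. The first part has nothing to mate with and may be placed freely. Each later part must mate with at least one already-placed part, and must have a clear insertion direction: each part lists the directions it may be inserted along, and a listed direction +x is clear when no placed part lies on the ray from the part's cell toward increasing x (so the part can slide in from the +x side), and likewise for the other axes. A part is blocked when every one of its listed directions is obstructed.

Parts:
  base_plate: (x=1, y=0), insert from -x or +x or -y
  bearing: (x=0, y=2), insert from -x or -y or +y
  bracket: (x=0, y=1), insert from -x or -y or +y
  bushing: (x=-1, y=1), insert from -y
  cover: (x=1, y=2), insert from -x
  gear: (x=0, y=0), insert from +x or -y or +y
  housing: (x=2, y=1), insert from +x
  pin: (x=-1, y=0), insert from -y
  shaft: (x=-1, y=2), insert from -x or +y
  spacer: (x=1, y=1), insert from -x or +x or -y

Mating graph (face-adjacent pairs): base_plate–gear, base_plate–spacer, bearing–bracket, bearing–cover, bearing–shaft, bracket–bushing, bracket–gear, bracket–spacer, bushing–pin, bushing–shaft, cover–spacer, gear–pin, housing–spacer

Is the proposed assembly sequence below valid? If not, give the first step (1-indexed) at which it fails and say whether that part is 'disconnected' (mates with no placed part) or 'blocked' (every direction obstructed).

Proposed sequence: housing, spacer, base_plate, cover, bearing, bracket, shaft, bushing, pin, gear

1. housing@(2, 1) [+x clear] — {housing}
2. spacer@(1, 1) [-x clear] — {housing, spacer}
3. base_plate@(1, 0) [-x clear] — {base_plate, housing, spacer}
4. cover@(1, 2) [-x clear] — {base_plate, cover, housing, spacer}
5. bearing@(0, 2) [-x clear] — {base_plate, bearing, cover, housing, spacer}
6. bracket@(0, 1) [-x clear] — {base_plate, bearing, bracket, cover, housing, spacer}
7. shaft@(-1, 2) [-x clear] — {base_plate, bearing, bracket, cover, housing, shaft, spacer}
8. bushing@(-1, 1) [-y clear] — {base_plate, bearing, bracket, bushing, cover, housing, shaft, spacer}
9. pin@(-1, 0) [-y clear] — {base_plate, bearing, bracket, bushing, cover, housing, pin, shaft, spacer}
10. gear@(0, 0) [-y clear] — {base_plate, bearing, bracket, bushing, cover, gear, housing, pin, shaft, spacer}

Valid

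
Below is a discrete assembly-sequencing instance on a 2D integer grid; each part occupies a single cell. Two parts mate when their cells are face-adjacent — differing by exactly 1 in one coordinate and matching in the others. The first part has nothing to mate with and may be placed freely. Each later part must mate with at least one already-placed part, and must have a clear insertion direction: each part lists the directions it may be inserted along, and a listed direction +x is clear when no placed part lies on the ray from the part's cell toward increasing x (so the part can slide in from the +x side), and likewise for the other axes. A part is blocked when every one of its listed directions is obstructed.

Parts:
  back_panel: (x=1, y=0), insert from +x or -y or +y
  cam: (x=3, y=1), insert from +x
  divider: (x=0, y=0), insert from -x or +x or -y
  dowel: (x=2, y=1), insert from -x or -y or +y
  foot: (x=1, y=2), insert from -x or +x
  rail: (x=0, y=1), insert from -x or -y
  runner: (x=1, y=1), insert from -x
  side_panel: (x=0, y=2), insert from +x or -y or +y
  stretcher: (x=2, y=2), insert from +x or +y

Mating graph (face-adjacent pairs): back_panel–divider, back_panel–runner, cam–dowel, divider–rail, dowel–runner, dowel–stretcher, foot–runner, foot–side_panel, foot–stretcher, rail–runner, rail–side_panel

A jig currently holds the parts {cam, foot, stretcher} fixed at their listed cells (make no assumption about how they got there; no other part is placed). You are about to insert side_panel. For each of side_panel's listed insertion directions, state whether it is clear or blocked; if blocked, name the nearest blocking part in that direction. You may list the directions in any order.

+x: nearest on ray is foot@(1, 2) ⇒ blocked
-y: ray from side_panel(0, 2) has no placed part ⇒ clear
+y: ray from side_panel(0, 2) has no placed part ⇒ clear

+x: blocked by foot; +y: clear; -y: clear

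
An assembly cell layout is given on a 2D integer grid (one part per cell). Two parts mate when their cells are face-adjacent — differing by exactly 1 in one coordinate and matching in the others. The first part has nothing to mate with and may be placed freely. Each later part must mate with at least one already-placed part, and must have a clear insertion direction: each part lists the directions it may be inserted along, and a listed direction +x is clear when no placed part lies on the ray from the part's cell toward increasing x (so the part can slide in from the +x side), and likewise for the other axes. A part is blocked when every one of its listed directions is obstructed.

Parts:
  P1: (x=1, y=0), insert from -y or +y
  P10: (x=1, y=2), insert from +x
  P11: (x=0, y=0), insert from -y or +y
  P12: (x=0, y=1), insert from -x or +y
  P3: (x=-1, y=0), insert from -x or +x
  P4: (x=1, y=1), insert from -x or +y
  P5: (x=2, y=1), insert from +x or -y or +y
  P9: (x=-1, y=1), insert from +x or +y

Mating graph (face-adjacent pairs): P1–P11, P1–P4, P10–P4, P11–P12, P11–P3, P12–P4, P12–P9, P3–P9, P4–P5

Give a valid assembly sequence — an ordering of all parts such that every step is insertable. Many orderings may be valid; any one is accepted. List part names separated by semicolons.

P11; P1; P4; P12; P10; P9; P3; P5

1. P11@(0, 0) [-y clear] — {P11}
2. P1@(1, 0) [-y clear] — {P1, P11}
3. P4@(1, 1) [-x clear] — {P1, P11, P4}
4. P12@(0, 1) [-x clear] — {P1, P11, P12, P4}
5. P10@(1, 2) [+x clear] — {P1, P10, P11, P12, P4}
6. P9@(-1, 1) [+y clear] — {P1, P10, P11, P12, P4, P9}
7. P3@(-1, 0) [-x clear] — {P1, P10, P11, P12, P3, P4, P9}
8. P5@(2, 1) [+x clear] — {P1, P10, P11, P12, P3, P4, P5, P9}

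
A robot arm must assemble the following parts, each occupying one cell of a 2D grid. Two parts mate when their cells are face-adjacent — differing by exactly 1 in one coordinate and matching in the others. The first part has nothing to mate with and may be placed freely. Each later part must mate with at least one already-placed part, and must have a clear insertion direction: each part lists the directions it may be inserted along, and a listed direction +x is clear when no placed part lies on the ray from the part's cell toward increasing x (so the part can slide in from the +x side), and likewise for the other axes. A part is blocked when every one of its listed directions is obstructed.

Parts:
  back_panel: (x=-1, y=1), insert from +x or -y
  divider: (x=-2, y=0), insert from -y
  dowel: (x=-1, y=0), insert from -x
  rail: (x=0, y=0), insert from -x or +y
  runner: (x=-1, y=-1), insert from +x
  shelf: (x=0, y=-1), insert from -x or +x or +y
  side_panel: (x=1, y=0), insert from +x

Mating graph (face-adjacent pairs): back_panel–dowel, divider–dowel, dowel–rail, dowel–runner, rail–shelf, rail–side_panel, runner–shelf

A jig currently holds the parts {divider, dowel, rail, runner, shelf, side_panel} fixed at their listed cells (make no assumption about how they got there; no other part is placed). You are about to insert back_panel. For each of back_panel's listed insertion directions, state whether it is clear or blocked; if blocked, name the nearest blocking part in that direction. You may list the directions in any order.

+x: clear; -y: blocked by dowel

+x: ray from back_panel(-1, 1) has no placed part ⇒ clear
-y: nearest on ray is dowel@(-1, 0) ⇒ blocked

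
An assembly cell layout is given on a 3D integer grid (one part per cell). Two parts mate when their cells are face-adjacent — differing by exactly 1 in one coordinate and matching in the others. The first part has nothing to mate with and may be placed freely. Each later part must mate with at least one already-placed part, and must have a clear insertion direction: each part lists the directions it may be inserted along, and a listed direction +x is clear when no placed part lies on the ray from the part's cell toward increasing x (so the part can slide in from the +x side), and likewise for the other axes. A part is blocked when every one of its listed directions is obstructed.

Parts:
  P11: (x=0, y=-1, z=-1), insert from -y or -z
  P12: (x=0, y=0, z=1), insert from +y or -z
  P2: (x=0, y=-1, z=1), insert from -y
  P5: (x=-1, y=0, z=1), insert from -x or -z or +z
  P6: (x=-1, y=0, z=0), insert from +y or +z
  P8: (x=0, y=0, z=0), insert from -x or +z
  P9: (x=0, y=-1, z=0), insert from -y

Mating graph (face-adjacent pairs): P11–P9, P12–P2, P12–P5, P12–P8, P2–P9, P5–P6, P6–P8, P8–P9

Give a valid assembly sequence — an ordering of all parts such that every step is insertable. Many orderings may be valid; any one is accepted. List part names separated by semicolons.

P5; P6; P8; P9; P2; P11; P12

1. P5@(-1, 0, 1) [-x clear] — {P5}
2. P6@(-1, 0, 0) [+y clear] — {P5, P6}
3. P8@(0, 0, 0) [+z clear] — {P5, P6, P8}
4. P9@(0, -1, 0) [-y clear] — {P5, P6, P8, P9}
5. P2@(0, -1, 1) [-y clear] — {P2, P5, P6, P8, P9}
6. P11@(0, -1, -1) [-y clear] — {P11, P2, P5, P6, P8, P9}
7. P12@(0, 0, 1) [+y clear] — {P11, P12, P2, P5, P6, P8, P9}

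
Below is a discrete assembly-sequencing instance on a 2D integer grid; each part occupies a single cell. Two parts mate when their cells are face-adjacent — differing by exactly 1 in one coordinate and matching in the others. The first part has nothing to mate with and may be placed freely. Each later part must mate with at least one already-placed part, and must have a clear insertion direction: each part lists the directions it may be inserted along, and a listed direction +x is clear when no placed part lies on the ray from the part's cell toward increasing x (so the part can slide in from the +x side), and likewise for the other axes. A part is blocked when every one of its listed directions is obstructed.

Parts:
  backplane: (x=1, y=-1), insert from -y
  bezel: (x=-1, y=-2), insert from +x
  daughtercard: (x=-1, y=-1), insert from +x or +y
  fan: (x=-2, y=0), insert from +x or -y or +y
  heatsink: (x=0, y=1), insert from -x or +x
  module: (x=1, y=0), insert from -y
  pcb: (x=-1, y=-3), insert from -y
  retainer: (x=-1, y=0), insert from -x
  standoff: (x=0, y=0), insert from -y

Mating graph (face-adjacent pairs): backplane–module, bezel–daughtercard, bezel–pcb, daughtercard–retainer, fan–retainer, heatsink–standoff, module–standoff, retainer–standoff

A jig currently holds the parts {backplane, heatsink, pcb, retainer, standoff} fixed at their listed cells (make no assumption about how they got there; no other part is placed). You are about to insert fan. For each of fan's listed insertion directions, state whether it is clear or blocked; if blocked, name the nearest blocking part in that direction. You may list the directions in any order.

+x: nearest on ray is retainer@(-1, 0) ⇒ blocked
-y: ray from fan(-2, 0) has no placed part ⇒ clear
+y: ray from fan(-2, 0) has no placed part ⇒ clear

+x: blocked by retainer; +y: clear; -y: clear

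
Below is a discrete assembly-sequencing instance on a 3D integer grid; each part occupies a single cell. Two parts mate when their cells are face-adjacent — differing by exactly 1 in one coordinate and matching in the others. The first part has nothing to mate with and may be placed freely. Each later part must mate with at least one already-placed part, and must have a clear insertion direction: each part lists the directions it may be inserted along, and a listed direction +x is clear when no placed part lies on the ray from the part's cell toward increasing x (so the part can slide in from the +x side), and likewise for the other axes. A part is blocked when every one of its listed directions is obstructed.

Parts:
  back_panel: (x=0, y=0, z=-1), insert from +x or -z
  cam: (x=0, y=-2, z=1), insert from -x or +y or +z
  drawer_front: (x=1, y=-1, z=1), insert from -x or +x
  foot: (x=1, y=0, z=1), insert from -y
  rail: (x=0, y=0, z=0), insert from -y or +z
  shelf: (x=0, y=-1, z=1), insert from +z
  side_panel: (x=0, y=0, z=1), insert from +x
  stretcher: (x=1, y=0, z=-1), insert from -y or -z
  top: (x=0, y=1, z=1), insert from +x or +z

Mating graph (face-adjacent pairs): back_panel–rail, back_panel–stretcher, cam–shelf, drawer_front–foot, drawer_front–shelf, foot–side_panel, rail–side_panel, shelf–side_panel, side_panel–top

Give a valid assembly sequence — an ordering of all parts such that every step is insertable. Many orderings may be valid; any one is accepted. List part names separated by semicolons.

cam; shelf; side_panel; top; foot; drawer_front; rail; back_panel; stretcher

1. cam@(0, -2, 1) [-x clear] — {cam}
2. shelf@(0, -1, 1) [+z clear] — {cam, shelf}
3. side_panel@(0, 0, 1) [+x clear] — {cam, shelf, side_panel}
4. top@(0, 1, 1) [+x clear] — {cam, shelf, side_panel, top}
5. foot@(1, 0, 1) [-y clear] — {cam, foot, shelf, side_panel, top}
6. drawer_front@(1, -1, 1) [+x clear] — {cam, drawer_front, foot, shelf, side_panel, top}
7. rail@(0, 0, 0) [-y clear] — {cam, drawer_front, foot, rail, shelf, side_panel, top}
8. back_panel@(0, 0, -1) [+x clear] — {back_panel, cam, drawer_front, foot, rail, shelf, side_panel, top}
9. stretcher@(1, 0, -1) [-y clear] — {back_panel, cam, drawer_front, foot, rail, shelf, side_panel, stretcher, top}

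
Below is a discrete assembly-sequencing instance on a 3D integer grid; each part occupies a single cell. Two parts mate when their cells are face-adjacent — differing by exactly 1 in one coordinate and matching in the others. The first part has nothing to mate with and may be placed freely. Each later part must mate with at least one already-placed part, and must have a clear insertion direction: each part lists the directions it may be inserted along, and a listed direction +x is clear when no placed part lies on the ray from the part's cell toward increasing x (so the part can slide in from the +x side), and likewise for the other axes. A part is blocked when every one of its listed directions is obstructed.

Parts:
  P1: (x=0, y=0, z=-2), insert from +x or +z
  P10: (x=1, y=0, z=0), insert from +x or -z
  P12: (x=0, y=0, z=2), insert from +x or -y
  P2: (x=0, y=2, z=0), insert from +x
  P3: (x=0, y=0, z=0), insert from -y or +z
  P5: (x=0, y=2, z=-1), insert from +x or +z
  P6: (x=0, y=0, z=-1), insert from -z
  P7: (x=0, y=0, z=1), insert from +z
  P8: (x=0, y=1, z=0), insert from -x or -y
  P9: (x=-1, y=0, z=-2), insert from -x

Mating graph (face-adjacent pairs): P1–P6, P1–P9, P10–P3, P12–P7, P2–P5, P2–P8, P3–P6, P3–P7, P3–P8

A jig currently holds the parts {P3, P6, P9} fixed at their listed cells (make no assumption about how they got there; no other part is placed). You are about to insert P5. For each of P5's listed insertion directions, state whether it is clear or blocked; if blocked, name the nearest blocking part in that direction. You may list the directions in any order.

+x: clear; +z: clear

+x: ray from P5(0, 2, -1) has no placed part ⇒ clear
+z: ray from P5(0, 2, -1) has no placed part ⇒ clear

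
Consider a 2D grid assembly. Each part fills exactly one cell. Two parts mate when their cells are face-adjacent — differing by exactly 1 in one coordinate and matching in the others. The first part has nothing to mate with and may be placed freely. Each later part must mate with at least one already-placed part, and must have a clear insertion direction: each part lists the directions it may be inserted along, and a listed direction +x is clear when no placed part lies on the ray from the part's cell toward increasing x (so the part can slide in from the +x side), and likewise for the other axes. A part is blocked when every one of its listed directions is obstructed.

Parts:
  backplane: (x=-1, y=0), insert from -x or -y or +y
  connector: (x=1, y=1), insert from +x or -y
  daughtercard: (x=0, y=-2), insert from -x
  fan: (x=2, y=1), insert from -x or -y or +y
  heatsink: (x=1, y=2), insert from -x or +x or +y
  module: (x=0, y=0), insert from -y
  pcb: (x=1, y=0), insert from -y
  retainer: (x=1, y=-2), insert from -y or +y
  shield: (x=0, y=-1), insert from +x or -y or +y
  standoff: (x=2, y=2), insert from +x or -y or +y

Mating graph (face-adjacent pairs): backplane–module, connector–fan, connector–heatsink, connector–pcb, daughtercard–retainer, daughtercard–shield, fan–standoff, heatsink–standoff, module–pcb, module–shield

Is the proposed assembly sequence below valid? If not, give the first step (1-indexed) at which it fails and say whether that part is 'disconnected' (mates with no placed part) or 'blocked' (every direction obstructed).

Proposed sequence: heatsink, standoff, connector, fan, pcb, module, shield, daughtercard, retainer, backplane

Valid

1. heatsink@(1, 2) [-x clear] — {heatsink}
2. standoff@(2, 2) [+x clear] — {heatsink, standoff}
3. connector@(1, 1) [+x clear] — {connector, heatsink, standoff}
4. fan@(2, 1) [-y clear] — {connector, fan, heatsink, standoff}
5. pcb@(1, 0) [-y clear] — {connector, fan, heatsink, pcb, standoff}
6. module@(0, 0) [-y clear] — {connector, fan, heatsink, module, pcb, standoff}
7. shield@(0, -1) [+x clear] — {connector, fan, heatsink, module, pcb, shield, standoff}
8. daughtercard@(0, -2) [-x clear] — {connector, daughtercard, fan, heatsink, module, pcb, shield, standoff}
9. retainer@(1, -2) [-y clear] — {connector, daughtercard, fan, heatsink, module, pcb, retainer, shield, standoff}
10. backplane@(-1, 0) [-x clear] — {backplane, connector, daughtercard, fan, heatsink, module, pcb, retainer, shield, standoff}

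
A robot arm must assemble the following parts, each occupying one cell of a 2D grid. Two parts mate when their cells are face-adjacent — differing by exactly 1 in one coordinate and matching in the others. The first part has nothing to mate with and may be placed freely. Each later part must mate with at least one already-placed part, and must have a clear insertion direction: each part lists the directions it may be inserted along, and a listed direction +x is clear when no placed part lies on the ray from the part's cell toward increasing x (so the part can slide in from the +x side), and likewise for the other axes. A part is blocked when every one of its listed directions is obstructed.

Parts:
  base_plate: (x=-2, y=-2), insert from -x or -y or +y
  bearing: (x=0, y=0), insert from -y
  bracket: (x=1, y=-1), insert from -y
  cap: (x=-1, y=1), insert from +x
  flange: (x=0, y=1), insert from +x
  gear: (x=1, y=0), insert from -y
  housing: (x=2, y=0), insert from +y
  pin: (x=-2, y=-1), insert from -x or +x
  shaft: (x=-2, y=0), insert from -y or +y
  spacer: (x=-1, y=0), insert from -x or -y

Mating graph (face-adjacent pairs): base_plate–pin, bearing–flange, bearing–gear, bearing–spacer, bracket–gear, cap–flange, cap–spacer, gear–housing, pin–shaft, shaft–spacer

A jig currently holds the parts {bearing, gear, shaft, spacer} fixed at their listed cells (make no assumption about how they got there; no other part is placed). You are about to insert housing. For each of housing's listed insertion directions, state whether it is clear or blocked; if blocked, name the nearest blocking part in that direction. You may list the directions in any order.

+y: clear

+y: ray from housing(2, 0) has no placed part ⇒ clear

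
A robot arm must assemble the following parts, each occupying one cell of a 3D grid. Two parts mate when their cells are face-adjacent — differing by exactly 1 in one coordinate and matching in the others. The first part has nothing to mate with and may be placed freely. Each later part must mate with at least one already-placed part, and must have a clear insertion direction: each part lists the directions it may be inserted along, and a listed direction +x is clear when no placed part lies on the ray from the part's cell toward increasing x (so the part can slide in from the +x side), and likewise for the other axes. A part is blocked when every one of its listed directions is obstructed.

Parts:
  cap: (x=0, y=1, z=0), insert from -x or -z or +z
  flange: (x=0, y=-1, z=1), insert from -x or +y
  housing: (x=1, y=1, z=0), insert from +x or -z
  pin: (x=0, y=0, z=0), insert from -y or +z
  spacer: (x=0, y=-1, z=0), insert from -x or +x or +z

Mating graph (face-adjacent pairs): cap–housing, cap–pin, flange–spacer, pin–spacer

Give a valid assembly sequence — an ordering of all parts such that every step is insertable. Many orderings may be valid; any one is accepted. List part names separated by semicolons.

cap; pin; housing; spacer; flange

1. cap@(0, 1, 0) [-x clear] — {cap}
2. pin@(0, 0, 0) [-y clear] — {cap, pin}
3. housing@(1, 1, 0) [+x clear] — {cap, housing, pin}
4. spacer@(0, -1, 0) [-x clear] — {cap, housing, pin, spacer}
5. flange@(0, -1, 1) [-x clear] — {cap, flange, housing, pin, spacer}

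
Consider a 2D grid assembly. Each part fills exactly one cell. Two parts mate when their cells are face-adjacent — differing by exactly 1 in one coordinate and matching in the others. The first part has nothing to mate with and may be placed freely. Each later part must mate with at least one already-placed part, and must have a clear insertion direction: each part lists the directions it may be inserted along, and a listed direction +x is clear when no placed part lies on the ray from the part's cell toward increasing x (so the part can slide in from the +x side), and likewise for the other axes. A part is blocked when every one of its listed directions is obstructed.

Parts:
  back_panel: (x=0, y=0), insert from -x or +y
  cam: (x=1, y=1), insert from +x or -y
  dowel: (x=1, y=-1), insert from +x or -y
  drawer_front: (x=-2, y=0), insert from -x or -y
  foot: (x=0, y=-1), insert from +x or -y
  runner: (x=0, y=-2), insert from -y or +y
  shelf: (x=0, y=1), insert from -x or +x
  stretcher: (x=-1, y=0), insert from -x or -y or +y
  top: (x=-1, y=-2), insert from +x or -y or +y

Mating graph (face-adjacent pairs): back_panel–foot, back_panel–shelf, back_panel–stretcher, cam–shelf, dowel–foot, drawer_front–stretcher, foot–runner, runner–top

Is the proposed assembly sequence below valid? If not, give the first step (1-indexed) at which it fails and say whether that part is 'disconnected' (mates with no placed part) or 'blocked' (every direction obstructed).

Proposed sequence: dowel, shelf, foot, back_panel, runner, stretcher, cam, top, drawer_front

1. dowel@(1, -1) [+x clear] — {dowel}
2. shelf@(0, 1) — no placed neighbour ⇒ disconnected

Invalid at step 2 (disconnected)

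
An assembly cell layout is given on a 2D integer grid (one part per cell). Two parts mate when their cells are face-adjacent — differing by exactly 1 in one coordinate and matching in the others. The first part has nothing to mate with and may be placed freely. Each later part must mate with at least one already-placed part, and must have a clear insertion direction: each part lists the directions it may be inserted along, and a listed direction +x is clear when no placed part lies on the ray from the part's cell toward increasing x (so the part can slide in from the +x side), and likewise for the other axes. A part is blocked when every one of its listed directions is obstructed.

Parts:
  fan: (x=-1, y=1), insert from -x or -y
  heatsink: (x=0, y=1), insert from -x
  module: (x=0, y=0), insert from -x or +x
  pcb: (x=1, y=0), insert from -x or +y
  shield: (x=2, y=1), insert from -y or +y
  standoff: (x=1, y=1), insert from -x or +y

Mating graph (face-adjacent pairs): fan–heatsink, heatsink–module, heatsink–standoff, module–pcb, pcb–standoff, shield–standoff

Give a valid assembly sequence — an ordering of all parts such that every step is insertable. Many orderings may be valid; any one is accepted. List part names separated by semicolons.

heatsink; module; pcb; fan; standoff; shield

1. heatsink@(0, 1) [-x clear] — {heatsink}
2. module@(0, 0) [-x clear] — {heatsink, module}
3. pcb@(1, 0) [+y clear] — {heatsink, module, pcb}
4. fan@(-1, 1) [-x clear] — {fan, heatsink, module, pcb}
5. standoff@(1, 1) [+y clear] — {fan, heatsink, module, pcb, standoff}
6. shield@(2, 1) [-y clear] — {fan, heatsink, module, pcb, shield, standoff}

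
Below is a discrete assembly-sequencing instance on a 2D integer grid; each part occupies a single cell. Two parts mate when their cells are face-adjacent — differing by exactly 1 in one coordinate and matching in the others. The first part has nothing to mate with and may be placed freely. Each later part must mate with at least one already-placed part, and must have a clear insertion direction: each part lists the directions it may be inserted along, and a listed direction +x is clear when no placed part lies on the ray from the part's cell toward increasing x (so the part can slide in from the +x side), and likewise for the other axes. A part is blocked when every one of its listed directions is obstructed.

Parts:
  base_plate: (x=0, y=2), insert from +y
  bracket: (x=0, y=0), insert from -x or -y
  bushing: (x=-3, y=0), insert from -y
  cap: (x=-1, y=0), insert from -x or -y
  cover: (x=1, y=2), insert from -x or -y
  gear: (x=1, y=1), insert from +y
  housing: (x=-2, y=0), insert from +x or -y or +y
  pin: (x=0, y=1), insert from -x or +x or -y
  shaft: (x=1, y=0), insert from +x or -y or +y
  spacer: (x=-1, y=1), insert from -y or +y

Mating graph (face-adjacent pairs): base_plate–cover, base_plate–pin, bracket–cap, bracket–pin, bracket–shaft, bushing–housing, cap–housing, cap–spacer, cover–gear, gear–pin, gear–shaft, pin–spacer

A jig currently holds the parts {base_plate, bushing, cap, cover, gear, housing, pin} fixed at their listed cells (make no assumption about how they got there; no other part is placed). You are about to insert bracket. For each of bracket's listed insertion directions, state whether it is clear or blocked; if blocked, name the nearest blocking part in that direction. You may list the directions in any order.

-x: nearest on ray is cap@(-1, 0) ⇒ blocked
-y: ray from bracket(0, 0) has no placed part ⇒ clear

-x: blocked by cap; -y: clear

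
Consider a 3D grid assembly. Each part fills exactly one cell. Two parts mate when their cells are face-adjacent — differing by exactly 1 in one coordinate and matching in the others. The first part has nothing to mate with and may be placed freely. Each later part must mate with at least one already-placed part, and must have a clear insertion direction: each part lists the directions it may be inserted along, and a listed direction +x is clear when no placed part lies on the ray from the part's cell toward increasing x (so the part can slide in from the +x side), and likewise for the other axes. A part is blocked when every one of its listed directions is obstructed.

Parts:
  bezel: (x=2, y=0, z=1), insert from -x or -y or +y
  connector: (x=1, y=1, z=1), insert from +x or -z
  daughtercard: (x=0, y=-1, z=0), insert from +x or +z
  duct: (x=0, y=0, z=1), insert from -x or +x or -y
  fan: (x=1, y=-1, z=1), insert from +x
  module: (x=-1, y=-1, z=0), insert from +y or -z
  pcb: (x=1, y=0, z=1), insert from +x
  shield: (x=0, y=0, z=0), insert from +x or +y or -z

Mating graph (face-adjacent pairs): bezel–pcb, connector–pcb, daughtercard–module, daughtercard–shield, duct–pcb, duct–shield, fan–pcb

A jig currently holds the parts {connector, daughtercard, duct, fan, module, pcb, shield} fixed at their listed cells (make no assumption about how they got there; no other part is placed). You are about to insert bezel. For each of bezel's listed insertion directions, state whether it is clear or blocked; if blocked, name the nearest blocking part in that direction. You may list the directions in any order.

+y: clear; -x: blocked by pcb; -y: clear

-x: nearest on ray is pcb@(1, 0, 1) ⇒ blocked
-y: ray from bezel(2, 0, 1) has no placed part ⇒ clear
+y: ray from bezel(2, 0, 1) has no placed part ⇒ clear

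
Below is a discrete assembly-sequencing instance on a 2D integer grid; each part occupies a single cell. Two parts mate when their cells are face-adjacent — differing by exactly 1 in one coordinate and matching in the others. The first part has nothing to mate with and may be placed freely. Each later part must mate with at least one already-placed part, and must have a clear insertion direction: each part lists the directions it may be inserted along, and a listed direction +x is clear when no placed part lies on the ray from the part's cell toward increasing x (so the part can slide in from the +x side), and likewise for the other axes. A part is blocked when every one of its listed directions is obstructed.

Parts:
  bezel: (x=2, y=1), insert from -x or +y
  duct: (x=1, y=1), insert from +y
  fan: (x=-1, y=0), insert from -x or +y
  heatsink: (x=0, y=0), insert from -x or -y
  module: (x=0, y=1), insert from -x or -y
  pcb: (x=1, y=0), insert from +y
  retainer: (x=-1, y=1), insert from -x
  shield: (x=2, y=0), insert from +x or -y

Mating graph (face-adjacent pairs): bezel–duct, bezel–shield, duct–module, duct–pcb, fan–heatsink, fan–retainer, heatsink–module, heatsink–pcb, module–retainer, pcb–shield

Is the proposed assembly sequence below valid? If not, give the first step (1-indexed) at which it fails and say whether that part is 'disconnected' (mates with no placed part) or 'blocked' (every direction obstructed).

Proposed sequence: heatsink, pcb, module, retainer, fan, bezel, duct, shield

1. heatsink@(0, 0) [-x clear] — {heatsink}
2. pcb@(1, 0) [+y clear] — {heatsink, pcb}
3. module@(0, 1) [-x clear] — {heatsink, module, pcb}
4. retainer@(-1, 1) [-x clear] — {heatsink, module, pcb, retainer}
5. fan@(-1, 0) [-x clear] — {fan, heatsink, module, pcb, retainer}
6. bezel@(2, 1) — no placed neighbour ⇒ disconnected

Invalid at step 6 (disconnected)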